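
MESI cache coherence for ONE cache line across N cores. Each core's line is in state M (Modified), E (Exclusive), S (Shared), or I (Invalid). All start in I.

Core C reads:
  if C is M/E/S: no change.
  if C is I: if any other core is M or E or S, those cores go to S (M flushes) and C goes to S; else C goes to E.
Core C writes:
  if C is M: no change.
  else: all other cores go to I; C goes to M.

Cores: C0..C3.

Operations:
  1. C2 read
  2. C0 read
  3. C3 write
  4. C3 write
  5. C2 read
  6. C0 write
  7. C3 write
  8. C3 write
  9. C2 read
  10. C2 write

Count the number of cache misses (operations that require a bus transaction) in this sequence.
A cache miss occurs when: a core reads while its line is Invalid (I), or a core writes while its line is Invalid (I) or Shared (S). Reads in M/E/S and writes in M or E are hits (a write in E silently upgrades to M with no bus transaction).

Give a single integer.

Op 1: C2 read [C2 read from I: no other sharers -> C2=E (exclusive)] -> [I,I,E,I] [MISS #1: read from I]
Op 2: C0 read [C0 read from I: others=['C2=E'] -> C0=S, others downsized to S] -> [S,I,S,I] [MISS #2: read from I]
Op 3: C3 write [C3 write: invalidate ['C0=S', 'C2=S'] -> C3=M] -> [I,I,I,M] [MISS #3: write from I]
Op 4: C3 write [C3 write: already M (modified), no change] -> [I,I,I,M] [hit: write from M]
Op 5: C2 read [C2 read from I: others=['C3=M'] -> C2=S, others downsized to S] -> [I,I,S,S] [MISS #4: read from I]
Op 6: C0 write [C0 write: invalidate ['C2=S', 'C3=S'] -> C0=M] -> [M,I,I,I] [MISS #5: write from I]
Op 7: C3 write [C3 write: invalidate ['C0=M'] -> C3=M] -> [I,I,I,M] [MISS #6: write from I]
Op 8: C3 write [C3 write: already M (modified), no change] -> [I,I,I,M] [hit: write from M]
Op 9: C2 read [C2 read from I: others=['C3=M'] -> C2=S, others downsized to S] -> [I,I,S,S] [MISS #7: read from I]
Op 10: C2 write [C2 write: invalidate ['C3=S'] -> C2=M] -> [I,I,M,I] [MISS #8: write from S]

Answer: 8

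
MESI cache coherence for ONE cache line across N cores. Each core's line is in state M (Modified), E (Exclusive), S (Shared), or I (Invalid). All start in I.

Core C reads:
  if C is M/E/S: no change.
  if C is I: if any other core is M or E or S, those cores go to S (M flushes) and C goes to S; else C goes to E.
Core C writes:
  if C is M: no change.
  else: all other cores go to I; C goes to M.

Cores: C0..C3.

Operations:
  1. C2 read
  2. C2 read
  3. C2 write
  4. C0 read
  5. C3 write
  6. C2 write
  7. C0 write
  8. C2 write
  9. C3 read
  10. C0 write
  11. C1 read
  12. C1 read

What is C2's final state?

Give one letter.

Answer: I

Derivation:
Op 1: C2 read [C2 read from I: no other sharers -> C2=E (exclusive)] -> [I,I,E,I]
Op 2: C2 read [C2 read: already in E, no change] -> [I,I,E,I]
Op 3: C2 write [C2 write: invalidate none -> C2=M] -> [I,I,M,I]
Op 4: C0 read [C0 read from I: others=['C2=M'] -> C0=S, others downsized to S] -> [S,I,S,I]
Op 5: C3 write [C3 write: invalidate ['C0=S', 'C2=S'] -> C3=M] -> [I,I,I,M]
Op 6: C2 write [C2 write: invalidate ['C3=M'] -> C2=M] -> [I,I,M,I]
Op 7: C0 write [C0 write: invalidate ['C2=M'] -> C0=M] -> [M,I,I,I]
Op 8: C2 write [C2 write: invalidate ['C0=M'] -> C2=M] -> [I,I,M,I]
Op 9: C3 read [C3 read from I: others=['C2=M'] -> C3=S, others downsized to S] -> [I,I,S,S]
Op 10: C0 write [C0 write: invalidate ['C2=S', 'C3=S'] -> C0=M] -> [M,I,I,I]
Op 11: C1 read [C1 read from I: others=['C0=M'] -> C1=S, others downsized to S] -> [S,S,I,I]
Op 12: C1 read [C1 read: already in S, no change] -> [S,S,I,I]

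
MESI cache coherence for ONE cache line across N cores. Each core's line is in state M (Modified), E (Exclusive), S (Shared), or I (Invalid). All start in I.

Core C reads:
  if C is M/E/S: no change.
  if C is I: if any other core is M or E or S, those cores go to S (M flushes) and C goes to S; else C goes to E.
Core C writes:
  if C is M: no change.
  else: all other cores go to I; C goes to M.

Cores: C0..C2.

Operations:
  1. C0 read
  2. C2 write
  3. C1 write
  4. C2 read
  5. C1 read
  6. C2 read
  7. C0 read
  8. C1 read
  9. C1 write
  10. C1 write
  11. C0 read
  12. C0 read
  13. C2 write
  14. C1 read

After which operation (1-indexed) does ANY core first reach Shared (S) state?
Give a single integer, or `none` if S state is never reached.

Op 1: C0 read [C0 read from I: no other sharers -> C0=E (exclusive)] -> [E,I,I]
Op 2: C2 write [C2 write: invalidate ['C0=E'] -> C2=M] -> [I,I,M]
Op 3: C1 write [C1 write: invalidate ['C2=M'] -> C1=M] -> [I,M,I]
Op 4: C2 read [C2 read from I: others=['C1=M'] -> C2=S, others downsized to S] -> [I,S,S]
  -> First S state at op 4; remaining ops need not be traced.

Answer: 4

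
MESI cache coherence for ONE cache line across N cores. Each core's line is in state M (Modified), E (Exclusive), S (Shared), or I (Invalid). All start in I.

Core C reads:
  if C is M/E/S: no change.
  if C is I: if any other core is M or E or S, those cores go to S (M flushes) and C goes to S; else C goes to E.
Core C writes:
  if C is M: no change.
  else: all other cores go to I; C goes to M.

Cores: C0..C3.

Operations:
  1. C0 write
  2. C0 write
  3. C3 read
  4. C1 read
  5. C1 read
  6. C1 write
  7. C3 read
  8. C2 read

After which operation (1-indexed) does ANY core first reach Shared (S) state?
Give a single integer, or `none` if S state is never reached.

Answer: 3

Derivation:
Op 1: C0 write [C0 write: invalidate none -> C0=M] -> [M,I,I,I]
Op 2: C0 write [C0 write: already M (modified), no change] -> [M,I,I,I]
Op 3: C3 read [C3 read from I: others=['C0=M'] -> C3=S, others downsized to S] -> [S,I,I,S]
  -> First S state at op 3; remaining ops need not be traced.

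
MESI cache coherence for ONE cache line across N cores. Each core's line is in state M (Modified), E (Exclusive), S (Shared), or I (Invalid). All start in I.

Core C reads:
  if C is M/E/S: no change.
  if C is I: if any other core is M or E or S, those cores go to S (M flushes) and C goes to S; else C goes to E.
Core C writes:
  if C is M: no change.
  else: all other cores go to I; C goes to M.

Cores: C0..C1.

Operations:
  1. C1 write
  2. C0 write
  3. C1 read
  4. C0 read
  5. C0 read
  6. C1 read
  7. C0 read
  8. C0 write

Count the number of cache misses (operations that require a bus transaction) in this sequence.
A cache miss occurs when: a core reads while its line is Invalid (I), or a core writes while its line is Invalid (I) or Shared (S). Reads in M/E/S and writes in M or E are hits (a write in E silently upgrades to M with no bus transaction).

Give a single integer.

Op 1: C1 write [C1 write: invalidate none -> C1=M] -> [I,M] [MISS #1: write from I]
Op 2: C0 write [C0 write: invalidate ['C1=M'] -> C0=M] -> [M,I] [MISS #2: write from I]
Op 3: C1 read [C1 read from I: others=['C0=M'] -> C1=S, others downsized to S] -> [S,S] [MISS #3: read from I]
Op 4: C0 read [C0 read: already in S, no change] -> [S,S] [hit: read from S]
Op 5: C0 read [C0 read: already in S, no change] -> [S,S] [hit: read from S]
Op 6: C1 read [C1 read: already in S, no change] -> [S,S] [hit: read from S]
Op 7: C0 read [C0 read: already in S, no change] -> [S,S] [hit: read from S]
Op 8: C0 write [C0 write: invalidate ['C1=S'] -> C0=M] -> [M,I] [MISS #4: write from S]

Answer: 4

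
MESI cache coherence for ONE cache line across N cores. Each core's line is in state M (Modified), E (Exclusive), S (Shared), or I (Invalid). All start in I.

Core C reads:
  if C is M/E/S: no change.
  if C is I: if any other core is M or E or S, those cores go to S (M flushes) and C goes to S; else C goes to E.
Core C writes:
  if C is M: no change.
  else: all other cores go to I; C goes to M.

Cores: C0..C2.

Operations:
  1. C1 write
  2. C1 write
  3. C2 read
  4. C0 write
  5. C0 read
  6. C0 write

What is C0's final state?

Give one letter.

Answer: M

Derivation:
Op 1: C1 write [C1 write: invalidate none -> C1=M] -> [I,M,I]
Op 2: C1 write [C1 write: already M (modified), no change] -> [I,M,I]
Op 3: C2 read [C2 read from I: others=['C1=M'] -> C2=S, others downsized to S] -> [I,S,S]
Op 4: C0 write [C0 write: invalidate ['C1=S', 'C2=S'] -> C0=M] -> [M,I,I]
Op 5: C0 read [C0 read: already in M, no change] -> [M,I,I]
Op 6: C0 write [C0 write: already M (modified), no change] -> [M,I,I]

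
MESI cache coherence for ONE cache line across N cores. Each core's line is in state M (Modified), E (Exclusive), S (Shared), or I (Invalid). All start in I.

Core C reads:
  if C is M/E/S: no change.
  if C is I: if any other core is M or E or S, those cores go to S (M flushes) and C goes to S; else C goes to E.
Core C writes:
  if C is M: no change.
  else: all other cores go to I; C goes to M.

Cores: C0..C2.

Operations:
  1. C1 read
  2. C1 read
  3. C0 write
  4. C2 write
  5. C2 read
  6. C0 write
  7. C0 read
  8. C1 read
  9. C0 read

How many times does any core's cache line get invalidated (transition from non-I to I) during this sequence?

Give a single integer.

Op 1: C1 read [C1 read from I: no other sharers -> C1=E (exclusive)] -> [I,E,I] (invalidations this op: 0; running total: 0)
Op 2: C1 read [C1 read: already in E, no change] -> [I,E,I] (invalidations this op: 0; running total: 0)
Op 3: C0 write [C0 write: invalidate ['C1=E'] -> C0=M] -> [M,I,I] (invalidations this op: 1; running total: 1)
Op 4: C2 write [C2 write: invalidate ['C0=M'] -> C2=M] -> [I,I,M] (invalidations this op: 1; running total: 2)
Op 5: C2 read [C2 read: already in M, no change] -> [I,I,M] (invalidations this op: 0; running total: 2)
Op 6: C0 write [C0 write: invalidate ['C2=M'] -> C0=M] -> [M,I,I] (invalidations this op: 1; running total: 3)
Op 7: C0 read [C0 read: already in M, no change] -> [M,I,I] (invalidations this op: 0; running total: 3)
Op 8: C1 read [C1 read from I: others=['C0=M'] -> C1=S, others downsized to S] -> [S,S,I] (invalidations this op: 0; running total: 3)
Op 9: C0 read [C0 read: already in S, no change] -> [S,S,I] (invalidations this op: 0; running total: 3)

Answer: 3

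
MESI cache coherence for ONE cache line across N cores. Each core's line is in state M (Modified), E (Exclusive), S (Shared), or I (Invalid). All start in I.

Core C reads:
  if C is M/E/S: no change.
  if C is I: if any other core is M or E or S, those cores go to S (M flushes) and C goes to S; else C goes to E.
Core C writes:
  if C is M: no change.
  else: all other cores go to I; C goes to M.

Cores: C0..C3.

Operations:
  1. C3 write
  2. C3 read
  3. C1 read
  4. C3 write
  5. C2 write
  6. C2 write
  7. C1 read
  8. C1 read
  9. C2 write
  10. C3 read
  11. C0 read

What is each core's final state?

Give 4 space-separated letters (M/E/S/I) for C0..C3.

Answer: S I S S

Derivation:
Op 1: C3 write [C3 write: invalidate none -> C3=M] -> [I,I,I,M]
Op 2: C3 read [C3 read: already in M, no change] -> [I,I,I,M]
Op 3: C1 read [C1 read from I: others=['C3=M'] -> C1=S, others downsized to S] -> [I,S,I,S]
Op 4: C3 write [C3 write: invalidate ['C1=S'] -> C3=M] -> [I,I,I,M]
Op 5: C2 write [C2 write: invalidate ['C3=M'] -> C2=M] -> [I,I,M,I]
Op 6: C2 write [C2 write: already M (modified), no change] -> [I,I,M,I]
Op 7: C1 read [C1 read from I: others=['C2=M'] -> C1=S, others downsized to S] -> [I,S,S,I]
Op 8: C1 read [C1 read: already in S, no change] -> [I,S,S,I]
Op 9: C2 write [C2 write: invalidate ['C1=S'] -> C2=M] -> [I,I,M,I]
Op 10: C3 read [C3 read from I: others=['C2=M'] -> C3=S, others downsized to S] -> [I,I,S,S]
Op 11: C0 read [C0 read from I: others=['C2=S', 'C3=S'] -> C0=S, others downsized to S] -> [S,I,S,S]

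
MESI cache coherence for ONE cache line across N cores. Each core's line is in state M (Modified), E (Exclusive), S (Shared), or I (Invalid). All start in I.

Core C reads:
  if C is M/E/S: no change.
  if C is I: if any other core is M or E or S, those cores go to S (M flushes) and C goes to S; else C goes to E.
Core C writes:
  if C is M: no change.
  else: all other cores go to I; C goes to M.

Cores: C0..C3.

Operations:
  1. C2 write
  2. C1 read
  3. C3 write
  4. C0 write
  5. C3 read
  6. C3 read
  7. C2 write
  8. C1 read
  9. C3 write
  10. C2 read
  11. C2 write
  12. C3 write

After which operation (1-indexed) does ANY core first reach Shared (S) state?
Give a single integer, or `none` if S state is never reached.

Answer: 2

Derivation:
Op 1: C2 write [C2 write: invalidate none -> C2=M] -> [I,I,M,I]
Op 2: C1 read [C1 read from I: others=['C2=M'] -> C1=S, others downsized to S] -> [I,S,S,I]
  -> First S state at op 2; remaining ops need not be traced.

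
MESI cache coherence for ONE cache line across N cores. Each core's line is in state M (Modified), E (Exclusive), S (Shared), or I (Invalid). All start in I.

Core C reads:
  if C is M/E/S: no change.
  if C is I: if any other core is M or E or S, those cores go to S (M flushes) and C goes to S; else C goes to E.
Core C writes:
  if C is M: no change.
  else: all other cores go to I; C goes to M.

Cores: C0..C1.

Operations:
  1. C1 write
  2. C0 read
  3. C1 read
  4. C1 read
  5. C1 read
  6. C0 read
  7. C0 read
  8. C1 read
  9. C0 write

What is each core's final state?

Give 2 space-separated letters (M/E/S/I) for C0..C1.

Op 1: C1 write [C1 write: invalidate none -> C1=M] -> [I,M]
Op 2: C0 read [C0 read from I: others=['C1=M'] -> C0=S, others downsized to S] -> [S,S]
Op 3: C1 read [C1 read: already in S, no change] -> [S,S]
Op 4: C1 read [C1 read: already in S, no change] -> [S,S]
Op 5: C1 read [C1 read: already in S, no change] -> [S,S]
Op 6: C0 read [C0 read: already in S, no change] -> [S,S]
Op 7: C0 read [C0 read: already in S, no change] -> [S,S]
Op 8: C1 read [C1 read: already in S, no change] -> [S,S]
Op 9: C0 write [C0 write: invalidate ['C1=S'] -> C0=M] -> [M,I]

Answer: M I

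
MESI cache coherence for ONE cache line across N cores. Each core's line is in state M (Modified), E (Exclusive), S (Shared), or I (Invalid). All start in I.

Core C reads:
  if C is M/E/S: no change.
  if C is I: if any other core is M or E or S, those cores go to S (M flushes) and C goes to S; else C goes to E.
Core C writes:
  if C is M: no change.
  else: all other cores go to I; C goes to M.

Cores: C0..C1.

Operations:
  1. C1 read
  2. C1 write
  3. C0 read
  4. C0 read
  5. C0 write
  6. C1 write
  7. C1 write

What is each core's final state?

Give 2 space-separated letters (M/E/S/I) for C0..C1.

Answer: I M

Derivation:
Op 1: C1 read [C1 read from I: no other sharers -> C1=E (exclusive)] -> [I,E]
Op 2: C1 write [C1 write: invalidate none -> C1=M] -> [I,M]
Op 3: C0 read [C0 read from I: others=['C1=M'] -> C0=S, others downsized to S] -> [S,S]
Op 4: C0 read [C0 read: already in S, no change] -> [S,S]
Op 5: C0 write [C0 write: invalidate ['C1=S'] -> C0=M] -> [M,I]
Op 6: C1 write [C1 write: invalidate ['C0=M'] -> C1=M] -> [I,M]
Op 7: C1 write [C1 write: already M (modified), no change] -> [I,M]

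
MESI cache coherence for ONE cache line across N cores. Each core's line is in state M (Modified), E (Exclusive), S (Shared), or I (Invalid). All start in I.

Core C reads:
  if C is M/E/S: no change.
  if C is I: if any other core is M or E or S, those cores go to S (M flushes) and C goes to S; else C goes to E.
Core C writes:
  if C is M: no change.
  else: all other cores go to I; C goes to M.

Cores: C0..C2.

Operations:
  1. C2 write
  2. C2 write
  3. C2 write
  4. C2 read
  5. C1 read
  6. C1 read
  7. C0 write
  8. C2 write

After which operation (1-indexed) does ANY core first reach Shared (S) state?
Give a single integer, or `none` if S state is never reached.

Op 1: C2 write [C2 write: invalidate none -> C2=M] -> [I,I,M]
Op 2: C2 write [C2 write: already M (modified), no change] -> [I,I,M]
Op 3: C2 write [C2 write: already M (modified), no change] -> [I,I,M]
Op 4: C2 read [C2 read: already in M, no change] -> [I,I,M]
Op 5: C1 read [C1 read from I: others=['C2=M'] -> C1=S, others downsized to S] -> [I,S,S]
  -> First S state at op 5; remaining ops need not be traced.

Answer: 5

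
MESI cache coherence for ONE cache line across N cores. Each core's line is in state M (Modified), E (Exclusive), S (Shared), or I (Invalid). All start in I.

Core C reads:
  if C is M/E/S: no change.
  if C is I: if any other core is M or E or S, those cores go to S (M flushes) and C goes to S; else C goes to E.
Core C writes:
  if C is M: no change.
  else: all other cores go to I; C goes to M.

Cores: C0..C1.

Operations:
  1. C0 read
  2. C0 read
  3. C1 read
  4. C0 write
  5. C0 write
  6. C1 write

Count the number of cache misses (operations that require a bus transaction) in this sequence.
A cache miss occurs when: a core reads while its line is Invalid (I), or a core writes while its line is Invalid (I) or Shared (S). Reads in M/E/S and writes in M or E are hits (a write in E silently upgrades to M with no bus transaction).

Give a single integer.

Answer: 4

Derivation:
Op 1: C0 read [C0 read from I: no other sharers -> C0=E (exclusive)] -> [E,I] [MISS #1: read from I]
Op 2: C0 read [C0 read: already in E, no change] -> [E,I] [hit: read from E]
Op 3: C1 read [C1 read from I: others=['C0=E'] -> C1=S, others downsized to S] -> [S,S] [MISS #2: read from I]
Op 4: C0 write [C0 write: invalidate ['C1=S'] -> C0=M] -> [M,I] [MISS #3: write from S]
Op 5: C0 write [C0 write: already M (modified), no change] -> [M,I] [hit: write from M]
Op 6: C1 write [C1 write: invalidate ['C0=M'] -> C1=M] -> [I,M] [MISS #4: write from I]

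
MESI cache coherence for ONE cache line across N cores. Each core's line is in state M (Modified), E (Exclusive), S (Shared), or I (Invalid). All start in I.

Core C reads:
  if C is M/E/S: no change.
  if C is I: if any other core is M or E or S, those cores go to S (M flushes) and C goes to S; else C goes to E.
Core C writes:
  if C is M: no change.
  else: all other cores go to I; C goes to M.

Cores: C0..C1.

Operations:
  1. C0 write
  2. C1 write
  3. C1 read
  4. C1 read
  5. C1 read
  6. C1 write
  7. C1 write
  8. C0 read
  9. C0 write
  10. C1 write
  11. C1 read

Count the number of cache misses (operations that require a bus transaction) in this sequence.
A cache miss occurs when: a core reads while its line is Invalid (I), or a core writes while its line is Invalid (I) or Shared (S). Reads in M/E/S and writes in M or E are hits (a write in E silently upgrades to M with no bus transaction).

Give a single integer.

Answer: 5

Derivation:
Op 1: C0 write [C0 write: invalidate none -> C0=M] -> [M,I] [MISS #1: write from I]
Op 2: C1 write [C1 write: invalidate ['C0=M'] -> C1=M] -> [I,M] [MISS #2: write from I]
Op 3: C1 read [C1 read: already in M, no change] -> [I,M] [hit: read from M]
Op 4: C1 read [C1 read: already in M, no change] -> [I,M] [hit: read from M]
Op 5: C1 read [C1 read: already in M, no change] -> [I,M] [hit: read from M]
Op 6: C1 write [C1 write: already M (modified), no change] -> [I,M] [hit: write from M]
Op 7: C1 write [C1 write: already M (modified), no change] -> [I,M] [hit: write from M]
Op 8: C0 read [C0 read from I: others=['C1=M'] -> C0=S, others downsized to S] -> [S,S] [MISS #3: read from I]
Op 9: C0 write [C0 write: invalidate ['C1=S'] -> C0=M] -> [M,I] [MISS #4: write from S]
Op 10: C1 write [C1 write: invalidate ['C0=M'] -> C1=M] -> [I,M] [MISS #5: write from I]
Op 11: C1 read [C1 read: already in M, no change] -> [I,M] [hit: read from M]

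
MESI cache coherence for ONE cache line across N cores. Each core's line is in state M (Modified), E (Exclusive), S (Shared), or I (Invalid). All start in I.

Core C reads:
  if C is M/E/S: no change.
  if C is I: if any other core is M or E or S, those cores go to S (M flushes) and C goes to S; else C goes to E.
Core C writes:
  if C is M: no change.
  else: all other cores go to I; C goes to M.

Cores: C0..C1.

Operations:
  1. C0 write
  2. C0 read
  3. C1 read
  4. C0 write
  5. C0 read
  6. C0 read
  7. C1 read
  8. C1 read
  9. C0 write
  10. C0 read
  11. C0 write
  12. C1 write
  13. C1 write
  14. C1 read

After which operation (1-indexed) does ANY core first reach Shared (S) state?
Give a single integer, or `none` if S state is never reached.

Answer: 3

Derivation:
Op 1: C0 write [C0 write: invalidate none -> C0=M] -> [M,I]
Op 2: C0 read [C0 read: already in M, no change] -> [M,I]
Op 3: C1 read [C1 read from I: others=['C0=M'] -> C1=S, others downsized to S] -> [S,S]
  -> First S state at op 3; remaining ops need not be traced.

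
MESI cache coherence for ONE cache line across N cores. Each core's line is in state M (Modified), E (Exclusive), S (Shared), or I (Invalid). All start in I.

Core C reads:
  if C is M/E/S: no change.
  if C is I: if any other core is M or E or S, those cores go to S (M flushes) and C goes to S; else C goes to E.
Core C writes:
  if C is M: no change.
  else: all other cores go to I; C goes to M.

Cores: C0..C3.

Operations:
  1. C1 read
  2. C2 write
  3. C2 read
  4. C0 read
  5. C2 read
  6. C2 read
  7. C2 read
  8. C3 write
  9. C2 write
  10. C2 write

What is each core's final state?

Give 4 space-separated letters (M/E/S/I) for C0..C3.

Answer: I I M I

Derivation:
Op 1: C1 read [C1 read from I: no other sharers -> C1=E (exclusive)] -> [I,E,I,I]
Op 2: C2 write [C2 write: invalidate ['C1=E'] -> C2=M] -> [I,I,M,I]
Op 3: C2 read [C2 read: already in M, no change] -> [I,I,M,I]
Op 4: C0 read [C0 read from I: others=['C2=M'] -> C0=S, others downsized to S] -> [S,I,S,I]
Op 5: C2 read [C2 read: already in S, no change] -> [S,I,S,I]
Op 6: C2 read [C2 read: already in S, no change] -> [S,I,S,I]
Op 7: C2 read [C2 read: already in S, no change] -> [S,I,S,I]
Op 8: C3 write [C3 write: invalidate ['C0=S', 'C2=S'] -> C3=M] -> [I,I,I,M]
Op 9: C2 write [C2 write: invalidate ['C3=M'] -> C2=M] -> [I,I,M,I]
Op 10: C2 write [C2 write: already M (modified), no change] -> [I,I,M,I]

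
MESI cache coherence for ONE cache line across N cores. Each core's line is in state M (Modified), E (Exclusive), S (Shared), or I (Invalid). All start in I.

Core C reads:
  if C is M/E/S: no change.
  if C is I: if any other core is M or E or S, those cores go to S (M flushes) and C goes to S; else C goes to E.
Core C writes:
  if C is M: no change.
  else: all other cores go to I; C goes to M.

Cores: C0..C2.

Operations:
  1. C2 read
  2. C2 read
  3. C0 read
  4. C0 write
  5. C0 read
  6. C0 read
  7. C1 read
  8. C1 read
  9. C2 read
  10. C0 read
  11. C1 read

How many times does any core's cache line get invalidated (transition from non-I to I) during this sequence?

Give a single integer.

Answer: 1

Derivation:
Op 1: C2 read [C2 read from I: no other sharers -> C2=E (exclusive)] -> [I,I,E] (invalidations this op: 0; running total: 0)
Op 2: C2 read [C2 read: already in E, no change] -> [I,I,E] (invalidations this op: 0; running total: 0)
Op 3: C0 read [C0 read from I: others=['C2=E'] -> C0=S, others downsized to S] -> [S,I,S] (invalidations this op: 0; running total: 0)
Op 4: C0 write [C0 write: invalidate ['C2=S'] -> C0=M] -> [M,I,I] (invalidations this op: 1; running total: 1)
Op 5: C0 read [C0 read: already in M, no change] -> [M,I,I] (invalidations this op: 0; running total: 1)
Op 6: C0 read [C0 read: already in M, no change] -> [M,I,I] (invalidations this op: 0; running total: 1)
Op 7: C1 read [C1 read from I: others=['C0=M'] -> C1=S, others downsized to S] -> [S,S,I] (invalidations this op: 0; running total: 1)
Op 8: C1 read [C1 read: already in S, no change] -> [S,S,I] (invalidations this op: 0; running total: 1)
Op 9: C2 read [C2 read from I: others=['C0=S', 'C1=S'] -> C2=S, others downsized to S] -> [S,S,S] (invalidations this op: 0; running total: 1)
Op 10: C0 read [C0 read: already in S, no change] -> [S,S,S] (invalidations this op: 0; running total: 1)
Op 11: C1 read [C1 read: already in S, no change] -> [S,S,S] (invalidations this op: 0; running total: 1)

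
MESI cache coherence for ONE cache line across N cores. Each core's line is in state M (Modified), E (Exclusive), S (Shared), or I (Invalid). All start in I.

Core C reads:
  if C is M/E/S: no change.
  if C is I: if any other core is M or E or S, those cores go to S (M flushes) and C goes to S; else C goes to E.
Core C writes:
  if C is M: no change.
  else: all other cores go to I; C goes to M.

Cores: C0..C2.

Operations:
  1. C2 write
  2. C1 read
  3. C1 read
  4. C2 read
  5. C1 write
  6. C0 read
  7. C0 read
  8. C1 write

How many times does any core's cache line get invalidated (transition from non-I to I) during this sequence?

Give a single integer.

Answer: 2

Derivation:
Op 1: C2 write [C2 write: invalidate none -> C2=M] -> [I,I,M] (invalidations this op: 0; running total: 0)
Op 2: C1 read [C1 read from I: others=['C2=M'] -> C1=S, others downsized to S] -> [I,S,S] (invalidations this op: 0; running total: 0)
Op 3: C1 read [C1 read: already in S, no change] -> [I,S,S] (invalidations this op: 0; running total: 0)
Op 4: C2 read [C2 read: already in S, no change] -> [I,S,S] (invalidations this op: 0; running total: 0)
Op 5: C1 write [C1 write: invalidate ['C2=S'] -> C1=M] -> [I,M,I] (invalidations this op: 1; running total: 1)
Op 6: C0 read [C0 read from I: others=['C1=M'] -> C0=S, others downsized to S] -> [S,S,I] (invalidations this op: 0; running total: 1)
Op 7: C0 read [C0 read: already in S, no change] -> [S,S,I] (invalidations this op: 0; running total: 1)
Op 8: C1 write [C1 write: invalidate ['C0=S'] -> C1=M] -> [I,M,I] (invalidations this op: 1; running total: 2)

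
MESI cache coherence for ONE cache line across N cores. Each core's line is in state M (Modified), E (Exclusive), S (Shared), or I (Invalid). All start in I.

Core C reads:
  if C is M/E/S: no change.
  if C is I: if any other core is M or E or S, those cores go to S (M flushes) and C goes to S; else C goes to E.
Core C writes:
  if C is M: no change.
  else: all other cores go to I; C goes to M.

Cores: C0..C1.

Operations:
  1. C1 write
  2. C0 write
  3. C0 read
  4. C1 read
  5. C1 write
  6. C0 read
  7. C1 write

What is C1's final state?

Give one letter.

Op 1: C1 write [C1 write: invalidate none -> C1=M] -> [I,M]
Op 2: C0 write [C0 write: invalidate ['C1=M'] -> C0=M] -> [M,I]
Op 3: C0 read [C0 read: already in M, no change] -> [M,I]
Op 4: C1 read [C1 read from I: others=['C0=M'] -> C1=S, others downsized to S] -> [S,S]
Op 5: C1 write [C1 write: invalidate ['C0=S'] -> C1=M] -> [I,M]
Op 6: C0 read [C0 read from I: others=['C1=M'] -> C0=S, others downsized to S] -> [S,S]
Op 7: C1 write [C1 write: invalidate ['C0=S'] -> C1=M] -> [I,M]

Answer: M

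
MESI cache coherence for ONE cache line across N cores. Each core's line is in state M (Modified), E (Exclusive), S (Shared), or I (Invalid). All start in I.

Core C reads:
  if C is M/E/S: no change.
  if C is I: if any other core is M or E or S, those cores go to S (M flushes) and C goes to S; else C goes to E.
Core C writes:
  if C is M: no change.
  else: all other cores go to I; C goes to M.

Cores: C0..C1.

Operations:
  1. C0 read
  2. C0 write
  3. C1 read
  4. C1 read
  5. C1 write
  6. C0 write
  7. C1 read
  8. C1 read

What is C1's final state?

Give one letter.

Op 1: C0 read [C0 read from I: no other sharers -> C0=E (exclusive)] -> [E,I]
Op 2: C0 write [C0 write: invalidate none -> C0=M] -> [M,I]
Op 3: C1 read [C1 read from I: others=['C0=M'] -> C1=S, others downsized to S] -> [S,S]
Op 4: C1 read [C1 read: already in S, no change] -> [S,S]
Op 5: C1 write [C1 write: invalidate ['C0=S'] -> C1=M] -> [I,M]
Op 6: C0 write [C0 write: invalidate ['C1=M'] -> C0=M] -> [M,I]
Op 7: C1 read [C1 read from I: others=['C0=M'] -> C1=S, others downsized to S] -> [S,S]
Op 8: C1 read [C1 read: already in S, no change] -> [S,S]

Answer: S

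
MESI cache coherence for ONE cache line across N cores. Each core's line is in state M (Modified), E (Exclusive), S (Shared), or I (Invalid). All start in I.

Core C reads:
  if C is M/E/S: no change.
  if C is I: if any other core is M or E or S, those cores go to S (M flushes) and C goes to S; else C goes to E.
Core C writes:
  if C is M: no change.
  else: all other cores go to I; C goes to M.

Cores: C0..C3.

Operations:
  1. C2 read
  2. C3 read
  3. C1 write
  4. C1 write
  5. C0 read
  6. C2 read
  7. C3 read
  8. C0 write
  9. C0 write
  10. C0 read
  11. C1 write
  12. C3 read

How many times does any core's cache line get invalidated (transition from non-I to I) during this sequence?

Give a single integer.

Op 1: C2 read [C2 read from I: no other sharers -> C2=E (exclusive)] -> [I,I,E,I] (invalidations this op: 0; running total: 0)
Op 2: C3 read [C3 read from I: others=['C2=E'] -> C3=S, others downsized to S] -> [I,I,S,S] (invalidations this op: 0; running total: 0)
Op 3: C1 write [C1 write: invalidate ['C2=S', 'C3=S'] -> C1=M] -> [I,M,I,I] (invalidations this op: 2; running total: 2)
Op 4: C1 write [C1 write: already M (modified), no change] -> [I,M,I,I] (invalidations this op: 0; running total: 2)
Op 5: C0 read [C0 read from I: others=['C1=M'] -> C0=S, others downsized to S] -> [S,S,I,I] (invalidations this op: 0; running total: 2)
Op 6: C2 read [C2 read from I: others=['C0=S', 'C1=S'] -> C2=S, others downsized to S] -> [S,S,S,I] (invalidations this op: 0; running total: 2)
Op 7: C3 read [C3 read from I: others=['C0=S', 'C1=S', 'C2=S'] -> C3=S, others downsized to S] -> [S,S,S,S] (invalidations this op: 0; running total: 2)
Op 8: C0 write [C0 write: invalidate ['C1=S', 'C2=S', 'C3=S'] -> C0=M] -> [M,I,I,I] (invalidations this op: 3; running total: 5)
Op 9: C0 write [C0 write: already M (modified), no change] -> [M,I,I,I] (invalidations this op: 0; running total: 5)
Op 10: C0 read [C0 read: already in M, no change] -> [M,I,I,I] (invalidations this op: 0; running total: 5)
Op 11: C1 write [C1 write: invalidate ['C0=M'] -> C1=M] -> [I,M,I,I] (invalidations this op: 1; running total: 6)
Op 12: C3 read [C3 read from I: others=['C1=M'] -> C3=S, others downsized to S] -> [I,S,I,S] (invalidations this op: 0; running total: 6)

Answer: 6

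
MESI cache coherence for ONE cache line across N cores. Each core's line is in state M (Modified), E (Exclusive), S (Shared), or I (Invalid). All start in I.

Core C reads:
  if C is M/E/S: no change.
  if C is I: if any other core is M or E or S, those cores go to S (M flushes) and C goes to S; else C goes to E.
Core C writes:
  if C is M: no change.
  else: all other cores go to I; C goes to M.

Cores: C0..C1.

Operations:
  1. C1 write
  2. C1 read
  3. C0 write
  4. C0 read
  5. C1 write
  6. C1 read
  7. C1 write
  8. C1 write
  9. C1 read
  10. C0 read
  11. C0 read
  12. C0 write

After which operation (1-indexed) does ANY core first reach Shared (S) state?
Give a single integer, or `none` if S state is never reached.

Answer: 10

Derivation:
Op 1: C1 write [C1 write: invalidate none -> C1=M] -> [I,M]
Op 2: C1 read [C1 read: already in M, no change] -> [I,M]
Op 3: C0 write [C0 write: invalidate ['C1=M'] -> C0=M] -> [M,I]
Op 4: C0 read [C0 read: already in M, no change] -> [M,I]
Op 5: C1 write [C1 write: invalidate ['C0=M'] -> C1=M] -> [I,M]
Op 6: C1 read [C1 read: already in M, no change] -> [I,M]
Op 7: C1 write [C1 write: already M (modified), no change] -> [I,M]
Op 8: C1 write [C1 write: already M (modified), no change] -> [I,M]
Op 9: C1 read [C1 read: already in M, no change] -> [I,M]
Op 10: C0 read [C0 read from I: others=['C1=M'] -> C0=S, others downsized to S] -> [S,S]
  -> First S state at op 10; remaining ops need not be traced.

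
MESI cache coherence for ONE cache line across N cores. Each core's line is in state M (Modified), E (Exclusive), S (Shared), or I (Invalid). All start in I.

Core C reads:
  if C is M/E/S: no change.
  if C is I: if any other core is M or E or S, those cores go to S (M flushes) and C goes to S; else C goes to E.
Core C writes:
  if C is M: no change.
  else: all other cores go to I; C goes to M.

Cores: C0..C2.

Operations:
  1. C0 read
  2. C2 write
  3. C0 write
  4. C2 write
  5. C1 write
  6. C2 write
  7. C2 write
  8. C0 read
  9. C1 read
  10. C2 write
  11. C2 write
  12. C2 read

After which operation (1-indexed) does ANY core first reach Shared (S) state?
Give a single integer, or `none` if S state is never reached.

Op 1: C0 read [C0 read from I: no other sharers -> C0=E (exclusive)] -> [E,I,I]
Op 2: C2 write [C2 write: invalidate ['C0=E'] -> C2=M] -> [I,I,M]
Op 3: C0 write [C0 write: invalidate ['C2=M'] -> C0=M] -> [M,I,I]
Op 4: C2 write [C2 write: invalidate ['C0=M'] -> C2=M] -> [I,I,M]
Op 5: C1 write [C1 write: invalidate ['C2=M'] -> C1=M] -> [I,M,I]
Op 6: C2 write [C2 write: invalidate ['C1=M'] -> C2=M] -> [I,I,M]
Op 7: C2 write [C2 write: already M (modified), no change] -> [I,I,M]
Op 8: C0 read [C0 read from I: others=['C2=M'] -> C0=S, others downsized to S] -> [S,I,S]
  -> First S state at op 8; remaining ops need not be traced.

Answer: 8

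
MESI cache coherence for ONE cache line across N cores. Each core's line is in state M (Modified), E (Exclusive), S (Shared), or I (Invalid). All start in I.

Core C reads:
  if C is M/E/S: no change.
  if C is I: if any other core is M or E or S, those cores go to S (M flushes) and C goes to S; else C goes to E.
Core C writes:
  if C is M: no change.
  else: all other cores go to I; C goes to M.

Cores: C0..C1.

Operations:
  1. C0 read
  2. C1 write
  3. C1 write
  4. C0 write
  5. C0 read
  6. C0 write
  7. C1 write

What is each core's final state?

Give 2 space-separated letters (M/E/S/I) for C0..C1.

Op 1: C0 read [C0 read from I: no other sharers -> C0=E (exclusive)] -> [E,I]
Op 2: C1 write [C1 write: invalidate ['C0=E'] -> C1=M] -> [I,M]
Op 3: C1 write [C1 write: already M (modified), no change] -> [I,M]
Op 4: C0 write [C0 write: invalidate ['C1=M'] -> C0=M] -> [M,I]
Op 5: C0 read [C0 read: already in M, no change] -> [M,I]
Op 6: C0 write [C0 write: already M (modified), no change] -> [M,I]
Op 7: C1 write [C1 write: invalidate ['C0=M'] -> C1=M] -> [I,M]

Answer: I M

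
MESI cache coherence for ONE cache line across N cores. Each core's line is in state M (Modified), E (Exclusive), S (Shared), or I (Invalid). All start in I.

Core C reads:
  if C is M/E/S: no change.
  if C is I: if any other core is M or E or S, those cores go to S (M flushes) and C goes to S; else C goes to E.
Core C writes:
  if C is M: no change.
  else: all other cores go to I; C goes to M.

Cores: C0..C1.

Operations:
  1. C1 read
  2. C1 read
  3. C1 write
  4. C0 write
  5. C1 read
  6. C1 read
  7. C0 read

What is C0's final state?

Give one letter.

Answer: S

Derivation:
Op 1: C1 read [C1 read from I: no other sharers -> C1=E (exclusive)] -> [I,E]
Op 2: C1 read [C1 read: already in E, no change] -> [I,E]
Op 3: C1 write [C1 write: invalidate none -> C1=M] -> [I,M]
Op 4: C0 write [C0 write: invalidate ['C1=M'] -> C0=M] -> [M,I]
Op 5: C1 read [C1 read from I: others=['C0=M'] -> C1=S, others downsized to S] -> [S,S]
Op 6: C1 read [C1 read: already in S, no change] -> [S,S]
Op 7: C0 read [C0 read: already in S, no change] -> [S,S]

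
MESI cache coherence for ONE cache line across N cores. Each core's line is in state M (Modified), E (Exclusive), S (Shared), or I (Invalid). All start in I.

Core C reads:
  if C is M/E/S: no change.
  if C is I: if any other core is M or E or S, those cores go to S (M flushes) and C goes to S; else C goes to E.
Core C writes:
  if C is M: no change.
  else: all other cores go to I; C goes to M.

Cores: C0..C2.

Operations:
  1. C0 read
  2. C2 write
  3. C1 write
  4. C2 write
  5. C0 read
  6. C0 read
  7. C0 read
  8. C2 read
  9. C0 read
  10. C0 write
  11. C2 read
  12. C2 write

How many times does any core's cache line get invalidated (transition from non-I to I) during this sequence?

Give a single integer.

Answer: 5

Derivation:
Op 1: C0 read [C0 read from I: no other sharers -> C0=E (exclusive)] -> [E,I,I] (invalidations this op: 0; running total: 0)
Op 2: C2 write [C2 write: invalidate ['C0=E'] -> C2=M] -> [I,I,M] (invalidations this op: 1; running total: 1)
Op 3: C1 write [C1 write: invalidate ['C2=M'] -> C1=M] -> [I,M,I] (invalidations this op: 1; running total: 2)
Op 4: C2 write [C2 write: invalidate ['C1=M'] -> C2=M] -> [I,I,M] (invalidations this op: 1; running total: 3)
Op 5: C0 read [C0 read from I: others=['C2=M'] -> C0=S, others downsized to S] -> [S,I,S] (invalidations this op: 0; running total: 3)
Op 6: C0 read [C0 read: already in S, no change] -> [S,I,S] (invalidations this op: 0; running total: 3)
Op 7: C0 read [C0 read: already in S, no change] -> [S,I,S] (invalidations this op: 0; running total: 3)
Op 8: C2 read [C2 read: already in S, no change] -> [S,I,S] (invalidations this op: 0; running total: 3)
Op 9: C0 read [C0 read: already in S, no change] -> [S,I,S] (invalidations this op: 0; running total: 3)
Op 10: C0 write [C0 write: invalidate ['C2=S'] -> C0=M] -> [M,I,I] (invalidations this op: 1; running total: 4)
Op 11: C2 read [C2 read from I: others=['C0=M'] -> C2=S, others downsized to S] -> [S,I,S] (invalidations this op: 0; running total: 4)
Op 12: C2 write [C2 write: invalidate ['C0=S'] -> C2=M] -> [I,I,M] (invalidations this op: 1; running total: 5)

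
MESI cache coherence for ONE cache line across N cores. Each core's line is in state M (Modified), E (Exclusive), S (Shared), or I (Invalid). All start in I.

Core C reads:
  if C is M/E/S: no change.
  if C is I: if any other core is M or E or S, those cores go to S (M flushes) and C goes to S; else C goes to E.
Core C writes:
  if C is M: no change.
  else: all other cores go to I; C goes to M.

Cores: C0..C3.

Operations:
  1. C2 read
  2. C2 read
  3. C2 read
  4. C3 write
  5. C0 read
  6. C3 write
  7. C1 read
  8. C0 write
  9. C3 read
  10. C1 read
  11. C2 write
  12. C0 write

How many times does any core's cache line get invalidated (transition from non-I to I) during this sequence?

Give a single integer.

Op 1: C2 read [C2 read from I: no other sharers -> C2=E (exclusive)] -> [I,I,E,I] (invalidations this op: 0; running total: 0)
Op 2: C2 read [C2 read: already in E, no change] -> [I,I,E,I] (invalidations this op: 0; running total: 0)
Op 3: C2 read [C2 read: already in E, no change] -> [I,I,E,I] (invalidations this op: 0; running total: 0)
Op 4: C3 write [C3 write: invalidate ['C2=E'] -> C3=M] -> [I,I,I,M] (invalidations this op: 1; running total: 1)
Op 5: C0 read [C0 read from I: others=['C3=M'] -> C0=S, others downsized to S] -> [S,I,I,S] (invalidations this op: 0; running total: 1)
Op 6: C3 write [C3 write: invalidate ['C0=S'] -> C3=M] -> [I,I,I,M] (invalidations this op: 1; running total: 2)
Op 7: C1 read [C1 read from I: others=['C3=M'] -> C1=S, others downsized to S] -> [I,S,I,S] (invalidations this op: 0; running total: 2)
Op 8: C0 write [C0 write: invalidate ['C1=S', 'C3=S'] -> C0=M] -> [M,I,I,I] (invalidations this op: 2; running total: 4)
Op 9: C3 read [C3 read from I: others=['C0=M'] -> C3=S, others downsized to S] -> [S,I,I,S] (invalidations this op: 0; running total: 4)
Op 10: C1 read [C1 read from I: others=['C0=S', 'C3=S'] -> C1=S, others downsized to S] -> [S,S,I,S] (invalidations this op: 0; running total: 4)
Op 11: C2 write [C2 write: invalidate ['C0=S', 'C1=S', 'C3=S'] -> C2=M] -> [I,I,M,I] (invalidations this op: 3; running total: 7)
Op 12: C0 write [C0 write: invalidate ['C2=M'] -> C0=M] -> [M,I,I,I] (invalidations this op: 1; running total: 8)

Answer: 8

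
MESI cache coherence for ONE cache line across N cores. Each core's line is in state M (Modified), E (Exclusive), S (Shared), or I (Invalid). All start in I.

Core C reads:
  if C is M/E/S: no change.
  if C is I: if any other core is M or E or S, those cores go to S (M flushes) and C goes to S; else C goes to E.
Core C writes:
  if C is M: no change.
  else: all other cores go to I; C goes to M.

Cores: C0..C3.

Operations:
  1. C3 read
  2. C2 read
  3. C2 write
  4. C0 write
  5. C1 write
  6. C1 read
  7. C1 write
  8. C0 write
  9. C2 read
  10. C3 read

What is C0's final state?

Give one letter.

Op 1: C3 read [C3 read from I: no other sharers -> C3=E (exclusive)] -> [I,I,I,E]
Op 2: C2 read [C2 read from I: others=['C3=E'] -> C2=S, others downsized to S] -> [I,I,S,S]
Op 3: C2 write [C2 write: invalidate ['C3=S'] -> C2=M] -> [I,I,M,I]
Op 4: C0 write [C0 write: invalidate ['C2=M'] -> C0=M] -> [M,I,I,I]
Op 5: C1 write [C1 write: invalidate ['C0=M'] -> C1=M] -> [I,M,I,I]
Op 6: C1 read [C1 read: already in M, no change] -> [I,M,I,I]
Op 7: C1 write [C1 write: already M (modified), no change] -> [I,M,I,I]
Op 8: C0 write [C0 write: invalidate ['C1=M'] -> C0=M] -> [M,I,I,I]
Op 9: C2 read [C2 read from I: others=['C0=M'] -> C2=S, others downsized to S] -> [S,I,S,I]
Op 10: C3 read [C3 read from I: others=['C0=S', 'C2=S'] -> C3=S, others downsized to S] -> [S,I,S,S]

Answer: S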